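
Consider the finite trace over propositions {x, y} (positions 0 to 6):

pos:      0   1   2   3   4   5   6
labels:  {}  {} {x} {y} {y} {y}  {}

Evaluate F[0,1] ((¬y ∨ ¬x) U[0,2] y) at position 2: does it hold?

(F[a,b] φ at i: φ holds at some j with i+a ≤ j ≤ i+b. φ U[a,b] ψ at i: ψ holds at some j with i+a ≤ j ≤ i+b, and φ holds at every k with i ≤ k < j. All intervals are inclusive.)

Check ((¬y ∨ ¬x) U[0,2] y) at each j in [2,3]:
  j=2: holds
  j=3: holds
Found at j=2 → formula holds.

Holds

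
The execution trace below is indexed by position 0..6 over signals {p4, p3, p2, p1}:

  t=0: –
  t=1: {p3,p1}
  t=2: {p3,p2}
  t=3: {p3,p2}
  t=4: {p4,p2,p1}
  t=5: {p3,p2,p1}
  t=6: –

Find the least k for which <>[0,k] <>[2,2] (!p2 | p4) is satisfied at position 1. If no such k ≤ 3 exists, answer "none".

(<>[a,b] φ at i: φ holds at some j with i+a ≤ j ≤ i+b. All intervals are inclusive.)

1

Scan j = 1,2,… for <>[2,2] (!p2 | p4):
  j=1: fails
  j=2: holds
First hit at j=2, so smallest k = 2-1 = 1.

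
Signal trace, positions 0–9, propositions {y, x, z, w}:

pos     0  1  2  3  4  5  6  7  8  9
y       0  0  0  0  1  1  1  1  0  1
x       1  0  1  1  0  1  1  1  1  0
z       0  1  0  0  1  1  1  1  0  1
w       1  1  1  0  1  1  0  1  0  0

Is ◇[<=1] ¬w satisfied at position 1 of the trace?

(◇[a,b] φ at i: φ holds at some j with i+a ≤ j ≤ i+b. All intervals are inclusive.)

Check ¬w at each j in [1,2]:
  j=1: false
  j=2: false
No position in the window satisfies it → formula fails.

No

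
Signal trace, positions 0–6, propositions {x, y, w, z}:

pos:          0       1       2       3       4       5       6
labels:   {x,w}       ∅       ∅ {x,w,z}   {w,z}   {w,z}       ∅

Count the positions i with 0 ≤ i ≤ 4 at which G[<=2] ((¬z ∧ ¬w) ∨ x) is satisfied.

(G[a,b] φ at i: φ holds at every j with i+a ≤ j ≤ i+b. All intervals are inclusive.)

2

Evaluate at each i in [0,4]:
  i=0: ✓ (all of [0,2])
  i=1: ✓ (all of [1,3])
  i=2: ✗ (fails at j=4)
  i=3: ✗ (fails at j=4)
  i=4: ✗ (fails at j=4)
Positions where it holds: {0, 1} → 2.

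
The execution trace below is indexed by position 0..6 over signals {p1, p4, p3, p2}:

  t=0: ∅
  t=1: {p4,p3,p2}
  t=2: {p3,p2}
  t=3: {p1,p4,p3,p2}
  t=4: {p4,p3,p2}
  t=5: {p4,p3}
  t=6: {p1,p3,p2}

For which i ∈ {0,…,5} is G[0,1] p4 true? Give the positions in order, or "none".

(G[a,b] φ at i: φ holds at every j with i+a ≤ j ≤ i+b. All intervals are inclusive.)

3, 4

Evaluate at each i in [0,5]:
  i=0: ✗ (fails at j=0)
  i=1: ✗ (fails at j=2)
  i=2: ✗ (fails at j=2)
  i=3: ✓ (all of [3,4])
  i=4: ✓ (all of [4,5])
  i=5: ✗ (fails at j=6)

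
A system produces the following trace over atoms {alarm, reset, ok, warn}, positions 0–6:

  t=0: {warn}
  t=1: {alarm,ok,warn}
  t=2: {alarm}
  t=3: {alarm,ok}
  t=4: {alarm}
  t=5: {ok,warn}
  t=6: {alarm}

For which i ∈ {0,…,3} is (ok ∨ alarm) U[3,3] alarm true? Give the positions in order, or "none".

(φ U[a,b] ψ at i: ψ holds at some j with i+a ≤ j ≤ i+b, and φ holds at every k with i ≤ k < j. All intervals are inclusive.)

Evaluate at each i in [0,3]:
  i=0: ✗ (lhs fails at k=0 before rhs at j=3)
  i=1: ✓ (rhs at j=4; lhs holds on [1,3])
  i=2: ✗ (no rhs in [5,5])
  i=3: ✓ (rhs at j=6; lhs holds on [3,5])

1, 3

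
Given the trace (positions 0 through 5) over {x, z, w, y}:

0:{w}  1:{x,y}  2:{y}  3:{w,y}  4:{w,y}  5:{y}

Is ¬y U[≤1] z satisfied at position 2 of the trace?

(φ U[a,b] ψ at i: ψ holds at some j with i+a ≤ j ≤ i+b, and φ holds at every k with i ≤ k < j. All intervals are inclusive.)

Need some j in [2,3] with z, and ¬y at every k in [2,j-1].
  j=2: z false.
  j=3: z false.
No j in the window works → until fails.

False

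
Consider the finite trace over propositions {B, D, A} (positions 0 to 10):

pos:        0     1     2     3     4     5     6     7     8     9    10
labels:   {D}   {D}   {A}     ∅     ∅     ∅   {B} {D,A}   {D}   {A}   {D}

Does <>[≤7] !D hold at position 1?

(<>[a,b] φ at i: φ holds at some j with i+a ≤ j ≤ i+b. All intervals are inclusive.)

True

Check !D at each j in [1,8]:
  j=1: false
  j=2: true
  j=3: true
  j=4: true
  j=5: true
  j=6: true
  j=7: false
  j=8: false
Found at j=2 → formula holds.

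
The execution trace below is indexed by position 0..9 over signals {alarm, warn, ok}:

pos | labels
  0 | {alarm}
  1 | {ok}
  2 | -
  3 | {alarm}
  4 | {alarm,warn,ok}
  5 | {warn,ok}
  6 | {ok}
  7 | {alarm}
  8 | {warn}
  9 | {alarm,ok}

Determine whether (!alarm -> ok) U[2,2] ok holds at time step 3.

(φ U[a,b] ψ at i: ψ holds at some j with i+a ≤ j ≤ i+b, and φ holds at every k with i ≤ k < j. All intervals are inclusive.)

Holds

Need some j in [5,5] with ok, and (!alarm -> ok) at every k in [3,j-1].
  j=5: ok holds; (!alarm -> ok) holds at every k in [3,4] → satisfied.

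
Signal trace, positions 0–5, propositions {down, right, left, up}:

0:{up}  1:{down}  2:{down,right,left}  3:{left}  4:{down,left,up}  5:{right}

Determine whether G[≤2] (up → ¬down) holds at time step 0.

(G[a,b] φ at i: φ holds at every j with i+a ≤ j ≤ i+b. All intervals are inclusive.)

Yes

Check (up → ¬down) at every j in [0,2]:
  j=0: antecedent true; consequent true → ✓
  j=1: antecedent false → ✓
  j=2: antecedent false → ✓
All positions satisfy it → formula holds.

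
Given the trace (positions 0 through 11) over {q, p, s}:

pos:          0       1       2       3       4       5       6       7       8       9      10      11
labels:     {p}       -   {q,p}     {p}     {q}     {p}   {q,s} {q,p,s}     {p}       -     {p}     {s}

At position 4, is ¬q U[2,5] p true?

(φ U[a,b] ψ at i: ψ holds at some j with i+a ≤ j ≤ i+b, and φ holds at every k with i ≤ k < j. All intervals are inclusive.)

Need some j in [6,9] with p, and ¬q at every k in [4,j-1].
  j=6: p false.
  j=7: p holds, but ¬q fails at k=4 → not this j.
  j=8: p holds, but ¬q fails at k=4 → not this j.
  j=9: p false.
No j in the window works → until fails.

No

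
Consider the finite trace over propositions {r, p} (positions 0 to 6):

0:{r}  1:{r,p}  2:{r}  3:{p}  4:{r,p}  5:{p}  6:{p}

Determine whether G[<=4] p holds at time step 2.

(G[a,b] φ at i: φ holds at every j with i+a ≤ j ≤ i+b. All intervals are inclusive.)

Check p at every j in [2,6]:
  j=2: false
  j=3: true
  j=4: true
  j=5: true
  j=6: true
Fails at j=2 → formula fails.

No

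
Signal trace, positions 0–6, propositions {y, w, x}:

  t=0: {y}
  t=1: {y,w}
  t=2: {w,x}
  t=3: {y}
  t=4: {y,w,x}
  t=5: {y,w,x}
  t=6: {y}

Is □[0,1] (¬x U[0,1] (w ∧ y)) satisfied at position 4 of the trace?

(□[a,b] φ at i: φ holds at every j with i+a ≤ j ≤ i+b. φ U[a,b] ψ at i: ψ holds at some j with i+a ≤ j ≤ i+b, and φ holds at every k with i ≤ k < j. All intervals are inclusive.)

Holds

Check (¬x U[0,1] (w ∧ y)) at every j in [4,5]:
  j=4: holds
  j=5: holds
All positions satisfy it → formula holds.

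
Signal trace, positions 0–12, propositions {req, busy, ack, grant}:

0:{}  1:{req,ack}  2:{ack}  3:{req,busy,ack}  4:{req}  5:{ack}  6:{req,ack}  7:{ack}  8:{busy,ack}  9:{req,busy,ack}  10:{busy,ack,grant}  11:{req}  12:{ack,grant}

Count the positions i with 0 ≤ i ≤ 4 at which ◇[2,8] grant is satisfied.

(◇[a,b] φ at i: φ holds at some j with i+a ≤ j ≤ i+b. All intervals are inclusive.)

Evaluate at each i in [0,4]:
  i=0: ✗ (none in [2,8])
  i=1: ✗ (none in [3,9])
  i=2: ✓ (witness j=10)
  i=3: ✓ (witness j=10)
  i=4: ✓ (witness j=10)
Positions where it holds: {2, 3, 4} → 3.

3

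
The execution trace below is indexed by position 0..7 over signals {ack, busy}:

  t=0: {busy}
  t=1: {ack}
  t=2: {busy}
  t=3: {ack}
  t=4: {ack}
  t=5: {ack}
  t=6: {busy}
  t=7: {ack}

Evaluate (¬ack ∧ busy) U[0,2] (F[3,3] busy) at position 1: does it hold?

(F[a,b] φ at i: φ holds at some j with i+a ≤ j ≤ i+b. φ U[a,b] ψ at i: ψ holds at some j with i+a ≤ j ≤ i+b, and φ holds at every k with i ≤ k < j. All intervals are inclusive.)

No

Need some j in [1,3] with F[3,3] busy, and (¬ack ∧ busy) at every k in [1,j-1].
  j=1: F[3,3] busy — fails (none in [4,4]).
  j=2: F[3,3] busy — fails (none in [5,5]).
  j=3: F[3,3] busy holds, but (¬ack ∧ busy) fails at k=1 → not this j.
No j in the window works → until fails.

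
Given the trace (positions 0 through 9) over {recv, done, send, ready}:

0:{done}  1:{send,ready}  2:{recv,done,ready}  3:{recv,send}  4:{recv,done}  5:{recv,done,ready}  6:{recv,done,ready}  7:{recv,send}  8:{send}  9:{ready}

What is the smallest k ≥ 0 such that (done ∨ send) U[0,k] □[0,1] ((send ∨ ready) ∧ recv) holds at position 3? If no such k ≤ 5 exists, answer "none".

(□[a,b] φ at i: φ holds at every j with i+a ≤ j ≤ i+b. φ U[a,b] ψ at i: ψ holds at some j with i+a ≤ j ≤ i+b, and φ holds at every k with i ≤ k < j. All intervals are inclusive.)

2

Need earliest j ≥ 3 with □[0,1] ((send ∨ ready) ∧ recv), and (done ∨ send) at every k in [3,j-1].
  j=3: rhs fails.
  j=4: rhs fails.
  j=5: rhs holds; lhs holds on [3,4]. k = 2.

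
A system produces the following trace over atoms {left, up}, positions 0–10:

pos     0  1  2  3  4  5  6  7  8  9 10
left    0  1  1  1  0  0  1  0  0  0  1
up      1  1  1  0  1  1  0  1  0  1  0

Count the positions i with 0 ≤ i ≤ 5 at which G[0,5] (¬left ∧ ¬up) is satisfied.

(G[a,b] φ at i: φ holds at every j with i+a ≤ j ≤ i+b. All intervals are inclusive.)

Evaluate at each i in [0,5]:
  i=0: ✗ (fails at j=0)
  i=1: ✗ (fails at j=1)
  i=2: ✗ (fails at j=2)
  i=3: ✗ (fails at j=3)
  i=4: ✗ (fails at j=4)
  i=5: ✗ (fails at j=5)
Positions where it holds: {} → 0.

0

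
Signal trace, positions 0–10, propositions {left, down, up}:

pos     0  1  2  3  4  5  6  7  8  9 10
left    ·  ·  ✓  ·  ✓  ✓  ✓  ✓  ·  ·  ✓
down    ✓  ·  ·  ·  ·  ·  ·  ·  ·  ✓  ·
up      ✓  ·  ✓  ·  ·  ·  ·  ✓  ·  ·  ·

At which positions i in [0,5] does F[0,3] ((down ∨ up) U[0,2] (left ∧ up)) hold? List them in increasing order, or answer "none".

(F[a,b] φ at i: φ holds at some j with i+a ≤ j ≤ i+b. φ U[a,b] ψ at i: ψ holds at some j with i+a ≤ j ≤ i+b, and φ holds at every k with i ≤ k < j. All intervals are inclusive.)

0, 1, 2, 4, 5

Evaluate at each i in [0,5]:
  i=0: ✓ (witness j=2)
  i=1: ✓ (witness j=2)
  i=2: ✓ (witness j=2)
  i=3: ✗ (none in [3,6])
  i=4: ✓ (witness j=7)
  i=5: ✓ (witness j=7)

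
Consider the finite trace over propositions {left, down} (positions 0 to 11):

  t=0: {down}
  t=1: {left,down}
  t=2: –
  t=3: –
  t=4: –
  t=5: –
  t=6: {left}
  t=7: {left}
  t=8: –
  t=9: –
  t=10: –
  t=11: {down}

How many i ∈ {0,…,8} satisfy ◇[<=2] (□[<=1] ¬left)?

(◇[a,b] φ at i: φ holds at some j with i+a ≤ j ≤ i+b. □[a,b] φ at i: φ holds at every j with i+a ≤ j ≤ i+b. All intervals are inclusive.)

8

Evaluate at each i in [0,8]:
  i=0: ✓ (witness j=2)
  i=1: ✓ (witness j=2)
  i=2: ✓ (witness j=2)
  i=3: ✓ (witness j=3)
  i=4: ✓ (witness j=4)
  i=5: ✗ (none in [5,7])
  i=6: ✓ (witness j=8)
  i=7: ✓ (witness j=8)
  i=8: ✓ (witness j=8)
Positions where it holds: {0, 1, 2, 3, 4, 6, 7, 8} → 8.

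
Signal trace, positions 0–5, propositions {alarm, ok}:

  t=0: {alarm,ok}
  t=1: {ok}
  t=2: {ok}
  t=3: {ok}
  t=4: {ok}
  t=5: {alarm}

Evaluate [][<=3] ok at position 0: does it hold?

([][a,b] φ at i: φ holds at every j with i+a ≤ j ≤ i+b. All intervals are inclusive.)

True

Check ok at every j in [0,3]:
  j=0: true
  j=1: true
  j=2: true
  j=3: true
All positions satisfy it → formula holds.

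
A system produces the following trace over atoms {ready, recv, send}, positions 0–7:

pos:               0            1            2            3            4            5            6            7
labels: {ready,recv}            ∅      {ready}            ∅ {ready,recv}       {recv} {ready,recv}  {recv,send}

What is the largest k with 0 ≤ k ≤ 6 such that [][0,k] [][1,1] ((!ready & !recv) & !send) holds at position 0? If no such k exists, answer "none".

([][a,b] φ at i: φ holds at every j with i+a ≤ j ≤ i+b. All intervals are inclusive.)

0

[][1,1] ((!ready & !recv) & !send) must hold from j=0 onward; find where it first fails.
  j=0: holds
  j=1: fails
Holds on [0,0], so largest k = 0.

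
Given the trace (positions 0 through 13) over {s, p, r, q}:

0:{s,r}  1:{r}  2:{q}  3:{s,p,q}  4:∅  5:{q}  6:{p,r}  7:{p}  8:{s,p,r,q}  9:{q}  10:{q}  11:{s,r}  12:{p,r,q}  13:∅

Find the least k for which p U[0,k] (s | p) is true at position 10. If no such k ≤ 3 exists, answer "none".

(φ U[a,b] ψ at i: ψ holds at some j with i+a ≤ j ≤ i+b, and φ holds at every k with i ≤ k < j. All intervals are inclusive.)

none

Need earliest j ≥ 10 with (s | p), and p at every k in [10,j-1].
  j=10: rhs fails.
  j=11: rhs holds but lhs fails at k=10.
  j=12: rhs holds but lhs fails at k=10.
  j=13: rhs fails.
No witness within the range → none.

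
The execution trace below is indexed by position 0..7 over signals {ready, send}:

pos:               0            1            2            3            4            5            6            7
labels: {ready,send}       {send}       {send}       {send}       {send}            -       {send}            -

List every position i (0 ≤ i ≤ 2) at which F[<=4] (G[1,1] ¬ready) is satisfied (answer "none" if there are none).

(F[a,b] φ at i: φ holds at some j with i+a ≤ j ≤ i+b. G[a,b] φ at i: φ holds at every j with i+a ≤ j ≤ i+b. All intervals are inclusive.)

0, 1, 2

Evaluate at each i in [0,2]:
  i=0: ✓ (witness j=0)
  i=1: ✓ (witness j=1)
  i=2: ✓ (witness j=2)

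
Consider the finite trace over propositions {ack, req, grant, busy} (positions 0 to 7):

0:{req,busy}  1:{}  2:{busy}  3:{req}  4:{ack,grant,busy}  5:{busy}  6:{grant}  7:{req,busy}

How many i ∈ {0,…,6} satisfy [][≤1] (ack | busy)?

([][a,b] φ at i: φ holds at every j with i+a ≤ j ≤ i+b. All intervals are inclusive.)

Evaluate at each i in [0,6]:
  i=0: ✗ (fails at j=1)
  i=1: ✗ (fails at j=1)
  i=2: ✗ (fails at j=3)
  i=3: ✗ (fails at j=3)
  i=4: ✓ (all of [4,5])
  i=5: ✗ (fails at j=6)
  i=6: ✗ (fails at j=6)
Positions where it holds: {4} → 1.

1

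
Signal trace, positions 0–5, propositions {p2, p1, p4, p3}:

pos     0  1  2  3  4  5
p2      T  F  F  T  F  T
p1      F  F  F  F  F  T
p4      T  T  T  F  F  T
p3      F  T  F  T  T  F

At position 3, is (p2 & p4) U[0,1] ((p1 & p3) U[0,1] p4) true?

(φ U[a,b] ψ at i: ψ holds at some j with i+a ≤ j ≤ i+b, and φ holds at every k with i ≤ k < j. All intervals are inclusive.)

No

Need some j in [3,4] with ((p1 & p3) U[0,1] p4), and (p2 & p4) at every k in [3,j-1].
  j=3: ((p1 & p3) U[0,1] p4) — fails.
  j=4: ((p1 & p3) U[0,1] p4) — fails.
No j in the window works → until fails.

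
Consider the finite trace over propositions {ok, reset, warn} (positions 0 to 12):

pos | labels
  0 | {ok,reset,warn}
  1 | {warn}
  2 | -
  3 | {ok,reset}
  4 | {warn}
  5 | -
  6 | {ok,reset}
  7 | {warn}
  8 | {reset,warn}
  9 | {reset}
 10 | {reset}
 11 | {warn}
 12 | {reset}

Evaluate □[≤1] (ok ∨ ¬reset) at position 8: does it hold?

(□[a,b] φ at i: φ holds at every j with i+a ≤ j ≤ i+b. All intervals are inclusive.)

Check (ok ∨ ¬reset) at every j in [8,9]:
  j=8: false
  j=9: false
Fails at j=8 → formula fails.

Does not hold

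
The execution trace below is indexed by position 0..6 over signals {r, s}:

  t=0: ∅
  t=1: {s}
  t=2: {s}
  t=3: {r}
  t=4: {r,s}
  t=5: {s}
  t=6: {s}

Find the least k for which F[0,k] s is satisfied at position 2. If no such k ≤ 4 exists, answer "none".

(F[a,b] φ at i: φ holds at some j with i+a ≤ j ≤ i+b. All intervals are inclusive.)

0

Scan j = 2,3,… for s:
  j=2: holds
First hit at j=2, so smallest k = 2-2 = 0.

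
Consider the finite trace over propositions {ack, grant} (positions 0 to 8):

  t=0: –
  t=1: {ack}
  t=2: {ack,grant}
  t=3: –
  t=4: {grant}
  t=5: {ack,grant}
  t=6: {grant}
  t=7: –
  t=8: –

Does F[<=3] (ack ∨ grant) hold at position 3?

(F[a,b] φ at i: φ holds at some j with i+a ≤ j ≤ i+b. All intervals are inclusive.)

Check (ack ∨ grant) at each j in [3,6]:
  j=3: false
  j=4: true
  j=5: true
  j=6: true
Found at j=4 → formula holds.

Holds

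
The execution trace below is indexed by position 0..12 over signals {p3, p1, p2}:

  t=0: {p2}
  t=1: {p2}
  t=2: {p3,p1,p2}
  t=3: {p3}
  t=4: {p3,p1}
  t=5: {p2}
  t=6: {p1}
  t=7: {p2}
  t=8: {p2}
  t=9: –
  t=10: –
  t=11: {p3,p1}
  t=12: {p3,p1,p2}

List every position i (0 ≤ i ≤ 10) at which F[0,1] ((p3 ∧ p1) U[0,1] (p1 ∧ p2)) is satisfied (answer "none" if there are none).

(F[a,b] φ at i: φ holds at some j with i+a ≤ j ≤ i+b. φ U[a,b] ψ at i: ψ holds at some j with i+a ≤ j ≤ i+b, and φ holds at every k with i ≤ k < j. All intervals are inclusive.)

1, 2, 10

Evaluate at each i in [0,10]:
  i=0: ✗ (none in [0,1])
  i=1: ✓ (witness j=2)
  i=2: ✓ (witness j=2)
  i=3: ✗ (none in [3,4])
  i=4: ✗ (none in [4,5])
  i=5: ✗ (none in [5,6])
  i=6: ✗ (none in [6,7])
  i=7: ✗ (none in [7,8])
  i=8: ✗ (none in [8,9])
  i=9: ✗ (none in [9,10])
  i=10: ✓ (witness j=11)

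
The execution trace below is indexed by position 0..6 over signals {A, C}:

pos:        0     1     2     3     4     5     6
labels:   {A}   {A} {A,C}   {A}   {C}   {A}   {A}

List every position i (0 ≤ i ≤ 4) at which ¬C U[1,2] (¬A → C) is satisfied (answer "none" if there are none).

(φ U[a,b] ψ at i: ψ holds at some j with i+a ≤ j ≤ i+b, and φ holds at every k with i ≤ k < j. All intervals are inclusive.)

0, 1, 3

Evaluate at each i in [0,4]:
  i=0: ✓ (rhs at j=1; lhs holds on [0,0])
  i=1: ✓ (rhs at j=2; lhs holds on [1,1])
  i=2: ✗ (lhs fails at k=2 before rhs at j=3)
  i=3: ✓ (rhs at j=4; lhs holds on [3,3])
  i=4: ✗ (lhs fails at k=4 before rhs at j=5)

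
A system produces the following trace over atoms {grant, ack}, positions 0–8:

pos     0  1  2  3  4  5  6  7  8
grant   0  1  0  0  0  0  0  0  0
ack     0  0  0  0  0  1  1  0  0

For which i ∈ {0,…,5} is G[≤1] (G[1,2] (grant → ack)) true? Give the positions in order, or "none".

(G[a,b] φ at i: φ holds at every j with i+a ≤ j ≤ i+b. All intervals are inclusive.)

1, 2, 3, 4, 5

Evaluate at each i in [0,5]:
  i=0: ✗ (fails at j=0)
  i=1: ✓ (all of [1,2])
  i=2: ✓ (all of [2,3])
  i=3: ✓ (all of [3,4])
  i=4: ✓ (all of [4,5])
  i=5: ✓ (all of [5,6])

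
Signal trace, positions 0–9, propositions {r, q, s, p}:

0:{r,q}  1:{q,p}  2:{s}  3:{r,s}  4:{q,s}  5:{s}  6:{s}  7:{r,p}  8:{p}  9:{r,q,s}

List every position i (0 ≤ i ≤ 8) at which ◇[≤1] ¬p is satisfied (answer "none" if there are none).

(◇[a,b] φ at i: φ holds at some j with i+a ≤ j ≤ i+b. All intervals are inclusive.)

0, 1, 2, 3, 4, 5, 6, 8

Evaluate at each i in [0,8]:
  i=0: ✓ (witness j=0)
  i=1: ✓ (witness j=2)
  i=2: ✓ (witness j=2)
  i=3: ✓ (witness j=3)
  i=4: ✓ (witness j=4)
  i=5: ✓ (witness j=5)
  i=6: ✓ (witness j=6)
  i=7: ✗ (none in [7,8])
  i=8: ✓ (witness j=9)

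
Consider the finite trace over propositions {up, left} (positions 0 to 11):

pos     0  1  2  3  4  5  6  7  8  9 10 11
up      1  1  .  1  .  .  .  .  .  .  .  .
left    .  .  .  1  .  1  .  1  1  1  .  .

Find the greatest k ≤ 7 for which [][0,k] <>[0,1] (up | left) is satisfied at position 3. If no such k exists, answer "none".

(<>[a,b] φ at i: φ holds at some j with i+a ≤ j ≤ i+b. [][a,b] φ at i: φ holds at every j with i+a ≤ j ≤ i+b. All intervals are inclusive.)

6

<>[0,1] (up | left) must hold from j=3 onward; find where it first fails.
  j=3: holds
  j=4: holds
  j=5: holds
  j=6: holds
  j=7: holds
  j=8: holds
  j=9: holds
  j=10: fails
Holds on [3,9], so largest k = 6.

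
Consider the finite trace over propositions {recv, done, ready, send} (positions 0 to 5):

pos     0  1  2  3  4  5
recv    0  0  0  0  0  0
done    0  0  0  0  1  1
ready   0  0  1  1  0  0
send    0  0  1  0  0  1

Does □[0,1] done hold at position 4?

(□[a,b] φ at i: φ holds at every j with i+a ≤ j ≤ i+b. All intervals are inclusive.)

Check done at every j in [4,5]:
  j=4: true
  j=5: true
All positions satisfy it → formula holds.

True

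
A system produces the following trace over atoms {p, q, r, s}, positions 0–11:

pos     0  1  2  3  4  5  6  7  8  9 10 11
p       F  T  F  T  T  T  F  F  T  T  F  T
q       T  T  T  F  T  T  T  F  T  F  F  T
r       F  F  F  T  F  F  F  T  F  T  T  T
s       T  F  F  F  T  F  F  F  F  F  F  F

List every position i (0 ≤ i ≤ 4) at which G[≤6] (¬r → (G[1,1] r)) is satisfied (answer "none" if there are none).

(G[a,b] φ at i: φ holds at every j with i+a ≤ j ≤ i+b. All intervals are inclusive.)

none

Evaluate at each i in [0,4]:
  i=0: ✗ (fails at j=0)
  i=1: ✗ (fails at j=1)
  i=2: ✗ (fails at j=4)
  i=3: ✗ (fails at j=4)
  i=4: ✗ (fails at j=4)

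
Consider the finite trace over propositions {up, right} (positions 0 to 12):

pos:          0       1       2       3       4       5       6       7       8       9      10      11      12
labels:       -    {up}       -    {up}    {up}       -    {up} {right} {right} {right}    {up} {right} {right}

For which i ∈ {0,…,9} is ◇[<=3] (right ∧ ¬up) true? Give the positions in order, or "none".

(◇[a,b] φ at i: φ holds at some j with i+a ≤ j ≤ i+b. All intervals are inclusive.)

4, 5, 6, 7, 8, 9

Evaluate at each i in [0,9]:
  i=0: ✗ (none in [0,3])
  i=1: ✗ (none in [1,4])
  i=2: ✗ (none in [2,5])
  i=3: ✗ (none in [3,6])
  i=4: ✓ (witness j=7)
  i=5: ✓ (witness j=7)
  i=6: ✓ (witness j=7)
  i=7: ✓ (witness j=7)
  i=8: ✓ (witness j=8)
  i=9: ✓ (witness j=9)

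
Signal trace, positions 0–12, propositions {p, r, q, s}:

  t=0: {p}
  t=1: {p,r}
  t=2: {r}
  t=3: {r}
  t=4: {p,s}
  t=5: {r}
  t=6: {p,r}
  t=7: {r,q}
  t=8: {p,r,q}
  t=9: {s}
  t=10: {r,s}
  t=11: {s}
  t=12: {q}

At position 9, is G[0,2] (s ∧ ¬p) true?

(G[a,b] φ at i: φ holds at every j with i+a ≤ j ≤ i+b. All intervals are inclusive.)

Check (s ∧ ¬p) at every j in [9,11]:
  j=9: true
  j=10: true
  j=11: true
All positions satisfy it → formula holds.

Holds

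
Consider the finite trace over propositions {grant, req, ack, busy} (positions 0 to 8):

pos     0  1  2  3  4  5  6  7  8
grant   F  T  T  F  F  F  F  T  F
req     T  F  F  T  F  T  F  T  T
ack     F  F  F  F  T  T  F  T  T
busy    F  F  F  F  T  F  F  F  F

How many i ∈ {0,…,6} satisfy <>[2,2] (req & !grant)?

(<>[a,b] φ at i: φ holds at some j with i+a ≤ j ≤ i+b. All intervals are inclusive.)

3

Evaluate at each i in [0,6]:
  i=0: ✗ (none in [2,2])
  i=1: ✓ (witness j=3)
  i=2: ✗ (none in [4,4])
  i=3: ✓ (witness j=5)
  i=4: ✗ (none in [6,6])
  i=5: ✗ (none in [7,7])
  i=6: ✓ (witness j=8)
Positions where it holds: {1, 3, 6} → 3.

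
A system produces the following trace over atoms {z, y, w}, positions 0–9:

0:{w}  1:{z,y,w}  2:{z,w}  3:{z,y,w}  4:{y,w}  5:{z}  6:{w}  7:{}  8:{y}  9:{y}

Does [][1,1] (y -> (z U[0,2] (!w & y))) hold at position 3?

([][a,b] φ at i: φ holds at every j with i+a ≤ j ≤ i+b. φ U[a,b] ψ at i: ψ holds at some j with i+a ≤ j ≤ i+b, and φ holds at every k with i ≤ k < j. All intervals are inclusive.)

Does not hold

Check (y -> (z U[0,2] (!w & y))) at every j in [4,4]:
  j=4: antecedent true; consequent fails → ✗
Fails at j=4 → formula fails.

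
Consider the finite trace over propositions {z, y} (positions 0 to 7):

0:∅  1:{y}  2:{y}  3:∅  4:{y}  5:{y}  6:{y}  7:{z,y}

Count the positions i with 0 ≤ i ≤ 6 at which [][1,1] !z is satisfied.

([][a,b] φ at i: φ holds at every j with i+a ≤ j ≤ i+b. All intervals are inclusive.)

Evaluate at each i in [0,6]:
  i=0: ✓ (all of [1,1])
  i=1: ✓ (all of [2,2])
  i=2: ✓ (all of [3,3])
  i=3: ✓ (all of [4,4])
  i=4: ✓ (all of [5,5])
  i=5: ✓ (all of [6,6])
  i=6: ✗ (fails at j=7)
Positions where it holds: {0, 1, 2, 3, 4, 5} → 6.

6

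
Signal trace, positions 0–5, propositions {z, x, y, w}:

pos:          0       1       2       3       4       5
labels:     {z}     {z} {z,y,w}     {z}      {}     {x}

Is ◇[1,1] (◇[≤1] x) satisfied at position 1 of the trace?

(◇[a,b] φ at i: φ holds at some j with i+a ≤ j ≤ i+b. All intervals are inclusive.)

Does not hold

Check ◇[≤1] x at each j in [2,2]:
  j=2: fails (none in [2,3])
No position in the window satisfies it → formula fails.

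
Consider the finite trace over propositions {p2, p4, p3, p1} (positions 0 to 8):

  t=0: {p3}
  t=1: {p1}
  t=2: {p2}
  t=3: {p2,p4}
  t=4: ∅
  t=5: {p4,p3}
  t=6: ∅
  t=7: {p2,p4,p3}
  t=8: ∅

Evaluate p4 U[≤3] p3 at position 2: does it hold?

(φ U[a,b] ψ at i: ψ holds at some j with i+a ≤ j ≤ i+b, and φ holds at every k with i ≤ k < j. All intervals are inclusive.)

No

Need some j in [2,5] with p3, and p4 at every k in [2,j-1].
  j=2: p3 false.
  j=3: p3 false.
  j=4: p3 false.
  j=5: p3 holds, but p4 fails at k=2 → not this j.
No j in the window works → until fails.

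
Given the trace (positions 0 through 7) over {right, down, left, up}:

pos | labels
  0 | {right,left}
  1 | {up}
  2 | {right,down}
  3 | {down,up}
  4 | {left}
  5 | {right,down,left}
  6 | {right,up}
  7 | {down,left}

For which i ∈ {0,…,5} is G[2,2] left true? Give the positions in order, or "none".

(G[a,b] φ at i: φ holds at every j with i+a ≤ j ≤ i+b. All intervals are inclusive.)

2, 3, 5

Evaluate at each i in [0,5]:
  i=0: ✗ (fails at j=2)
  i=1: ✗ (fails at j=3)
  i=2: ✓ (all of [4,4])
  i=3: ✓ (all of [5,5])
  i=4: ✗ (fails at j=6)
  i=5: ✓ (all of [7,7])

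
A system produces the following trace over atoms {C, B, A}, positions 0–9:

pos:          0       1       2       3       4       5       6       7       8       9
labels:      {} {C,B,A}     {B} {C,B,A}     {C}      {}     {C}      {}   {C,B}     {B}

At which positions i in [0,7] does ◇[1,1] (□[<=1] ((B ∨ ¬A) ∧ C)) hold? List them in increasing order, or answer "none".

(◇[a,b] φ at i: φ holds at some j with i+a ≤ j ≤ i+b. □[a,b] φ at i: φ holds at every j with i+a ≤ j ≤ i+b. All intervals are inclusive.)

Evaluate at each i in [0,7]:
  i=0: ✗ (none in [1,1])
  i=1: ✗ (none in [2,2])
  i=2: ✓ (witness j=3)
  i=3: ✗ (none in [4,4])
  i=4: ✗ (none in [5,5])
  i=5: ✗ (none in [6,6])
  i=6: ✗ (none in [7,7])
  i=7: ✗ (none in [8,8])

2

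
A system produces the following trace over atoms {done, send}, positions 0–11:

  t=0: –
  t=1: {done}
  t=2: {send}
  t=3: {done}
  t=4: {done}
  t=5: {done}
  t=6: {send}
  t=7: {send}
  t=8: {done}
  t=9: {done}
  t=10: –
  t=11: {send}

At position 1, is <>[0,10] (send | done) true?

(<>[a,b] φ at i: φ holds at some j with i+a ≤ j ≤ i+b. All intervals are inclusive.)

Yes

Check (send | done) at each j in [1,11]:
  j=1: true
  j=2: true
  j=3: true
  j=4: true
  j=5: true
  j=6: true
  j=7: true
  j=8: true
  j=9: true
  j=10: false
  j=11: true
Found at j=1 → formula holds.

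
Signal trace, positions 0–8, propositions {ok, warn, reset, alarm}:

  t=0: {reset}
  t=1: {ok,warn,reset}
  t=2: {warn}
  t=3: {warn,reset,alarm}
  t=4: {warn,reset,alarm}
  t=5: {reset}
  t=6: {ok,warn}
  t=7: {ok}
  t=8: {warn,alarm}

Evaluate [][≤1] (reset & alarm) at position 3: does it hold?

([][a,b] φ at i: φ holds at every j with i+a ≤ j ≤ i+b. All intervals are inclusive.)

True

Check (reset & alarm) at every j in [3,4]:
  j=3: true
  j=4: true
All positions satisfy it → formula holds.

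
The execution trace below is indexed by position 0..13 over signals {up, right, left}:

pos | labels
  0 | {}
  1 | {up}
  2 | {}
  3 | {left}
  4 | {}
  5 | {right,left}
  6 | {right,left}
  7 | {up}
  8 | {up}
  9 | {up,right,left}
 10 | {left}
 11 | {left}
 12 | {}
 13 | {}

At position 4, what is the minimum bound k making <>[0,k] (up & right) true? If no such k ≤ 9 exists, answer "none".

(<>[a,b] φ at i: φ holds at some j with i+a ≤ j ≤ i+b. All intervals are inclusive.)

5

Scan j = 4,5,… for (up & right):
  j=4: fails
  j=5: fails
  j=6: fails
  j=7: fails
  j=8: fails
  j=9: holds
First hit at j=9, so smallest k = 9-4 = 5.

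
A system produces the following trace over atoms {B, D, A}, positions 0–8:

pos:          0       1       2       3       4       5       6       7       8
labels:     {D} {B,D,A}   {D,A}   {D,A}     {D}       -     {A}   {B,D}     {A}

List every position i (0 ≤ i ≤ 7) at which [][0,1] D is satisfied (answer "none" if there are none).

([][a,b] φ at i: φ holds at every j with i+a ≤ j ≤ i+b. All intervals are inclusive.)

0, 1, 2, 3

Evaluate at each i in [0,7]:
  i=0: ✓ (all of [0,1])
  i=1: ✓ (all of [1,2])
  i=2: ✓ (all of [2,3])
  i=3: ✓ (all of [3,4])
  i=4: ✗ (fails at j=5)
  i=5: ✗ (fails at j=5)
  i=6: ✗ (fails at j=6)
  i=7: ✗ (fails at j=8)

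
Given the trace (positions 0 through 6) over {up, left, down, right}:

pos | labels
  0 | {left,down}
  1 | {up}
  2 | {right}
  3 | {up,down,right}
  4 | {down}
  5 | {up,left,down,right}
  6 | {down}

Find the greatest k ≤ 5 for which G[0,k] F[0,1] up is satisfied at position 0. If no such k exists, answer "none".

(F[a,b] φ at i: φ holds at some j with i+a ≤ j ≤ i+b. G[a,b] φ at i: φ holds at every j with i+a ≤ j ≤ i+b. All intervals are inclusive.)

5

F[0,1] up must hold from j=0 onward; find where it first fails.
  j=0: holds
  j=1: holds
  j=2: holds
  j=3: holds
  j=4: holds
  j=5: holds
Holds through j=5; largest k = 5.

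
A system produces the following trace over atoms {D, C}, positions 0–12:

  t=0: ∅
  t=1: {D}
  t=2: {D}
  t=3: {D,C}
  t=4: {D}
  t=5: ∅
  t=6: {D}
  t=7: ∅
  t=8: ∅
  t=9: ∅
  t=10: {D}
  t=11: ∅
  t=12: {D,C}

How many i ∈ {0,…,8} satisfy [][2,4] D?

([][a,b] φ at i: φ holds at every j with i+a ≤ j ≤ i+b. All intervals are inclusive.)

1

Evaluate at each i in [0,8]:
  i=0: ✓ (all of [2,4])
  i=1: ✗ (fails at j=5)
  i=2: ✗ (fails at j=5)
  i=3: ✗ (fails at j=5)
  i=4: ✗ (fails at j=7)
  i=5: ✗ (fails at j=7)
  i=6: ✗ (fails at j=8)
  i=7: ✗ (fails at j=9)
  i=8: ✗ (fails at j=11)
Positions where it holds: {0} → 1.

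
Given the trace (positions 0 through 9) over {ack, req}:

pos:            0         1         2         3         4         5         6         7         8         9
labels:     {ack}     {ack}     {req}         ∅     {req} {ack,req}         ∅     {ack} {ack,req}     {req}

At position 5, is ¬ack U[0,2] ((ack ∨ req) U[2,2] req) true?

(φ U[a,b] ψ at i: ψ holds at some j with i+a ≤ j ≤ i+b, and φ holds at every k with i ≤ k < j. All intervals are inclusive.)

False

Need some j in [5,7] with ((ack ∨ req) U[2,2] req), and ¬ack at every k in [5,j-1].
  j=5: ((ack ∨ req) U[2,2] req) — fails.
  j=6: ((ack ∨ req) U[2,2] req) — fails.
  j=7: ((ack ∨ req) U[2,2] req) holds, but ¬ack fails at k=5 → not this j.
No j in the window works → until fails.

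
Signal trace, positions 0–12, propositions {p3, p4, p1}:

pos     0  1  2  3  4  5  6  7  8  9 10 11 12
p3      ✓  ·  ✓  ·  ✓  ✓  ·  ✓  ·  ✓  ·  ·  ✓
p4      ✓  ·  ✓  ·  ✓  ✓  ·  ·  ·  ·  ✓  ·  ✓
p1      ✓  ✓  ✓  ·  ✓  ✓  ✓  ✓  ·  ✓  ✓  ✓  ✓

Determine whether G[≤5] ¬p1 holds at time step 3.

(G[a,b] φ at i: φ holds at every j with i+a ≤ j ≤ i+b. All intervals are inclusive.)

No

Check ¬p1 at every j in [3,8]:
  j=3: true
  j=4: false
  j=5: false
  j=6: false
  j=7: false
  j=8: true
Fails at j=4 → formula fails.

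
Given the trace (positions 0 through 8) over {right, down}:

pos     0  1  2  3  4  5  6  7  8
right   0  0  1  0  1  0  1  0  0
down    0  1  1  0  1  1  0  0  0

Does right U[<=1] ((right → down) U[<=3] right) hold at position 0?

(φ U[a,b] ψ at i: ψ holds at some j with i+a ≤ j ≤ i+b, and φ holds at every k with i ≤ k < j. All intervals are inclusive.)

Need some j in [0,1] with ((right → down) U[<=3] right), and right at every k in [0,j-1].
  j=0: ((right → down) U[<=3] right) holds; no prefix to check → satisfied.

Yes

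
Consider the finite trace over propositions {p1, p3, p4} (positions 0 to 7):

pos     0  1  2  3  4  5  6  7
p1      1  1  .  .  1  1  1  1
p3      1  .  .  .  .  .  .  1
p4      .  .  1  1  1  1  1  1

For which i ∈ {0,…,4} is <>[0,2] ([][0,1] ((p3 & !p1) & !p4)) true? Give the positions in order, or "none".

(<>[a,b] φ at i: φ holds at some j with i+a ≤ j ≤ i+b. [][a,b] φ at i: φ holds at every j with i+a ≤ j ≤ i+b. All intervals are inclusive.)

Evaluate at each i in [0,4]:
  i=0: ✗ (none in [0,2])
  i=1: ✗ (none in [1,3])
  i=2: ✗ (none in [2,4])
  i=3: ✗ (none in [3,5])
  i=4: ✗ (none in [4,6])

none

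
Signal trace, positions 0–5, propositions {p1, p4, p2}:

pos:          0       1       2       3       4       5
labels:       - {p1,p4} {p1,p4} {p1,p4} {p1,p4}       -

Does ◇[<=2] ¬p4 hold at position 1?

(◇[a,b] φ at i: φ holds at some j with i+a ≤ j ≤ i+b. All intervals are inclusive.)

Does not hold

Check ¬p4 at each j in [1,3]:
  j=1: false
  j=2: false
  j=3: false
No position in the window satisfies it → formula fails.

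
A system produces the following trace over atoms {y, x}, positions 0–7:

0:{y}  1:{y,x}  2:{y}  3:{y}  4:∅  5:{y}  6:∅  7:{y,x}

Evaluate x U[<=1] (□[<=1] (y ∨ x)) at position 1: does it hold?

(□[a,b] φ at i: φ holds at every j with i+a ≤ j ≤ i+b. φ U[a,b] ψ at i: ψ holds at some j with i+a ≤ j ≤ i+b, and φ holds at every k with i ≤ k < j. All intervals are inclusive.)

True

Need some j in [1,2] with □[<=1] (y ∨ x), and x at every k in [1,j-1].
  j=1: □[<=1] (y ∨ x) holds; no prefix to check → satisfied.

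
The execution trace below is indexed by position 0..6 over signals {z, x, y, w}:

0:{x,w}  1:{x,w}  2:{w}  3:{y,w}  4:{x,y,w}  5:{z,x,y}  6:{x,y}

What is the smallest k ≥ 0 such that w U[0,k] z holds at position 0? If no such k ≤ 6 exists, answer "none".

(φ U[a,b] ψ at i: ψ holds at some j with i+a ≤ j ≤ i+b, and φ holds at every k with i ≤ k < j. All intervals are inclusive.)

Need earliest j ≥ 0 with z, and w at every k in [0,j-1].
  j=0: rhs fails.
  j=1: rhs fails.
  j=2: rhs fails.
  j=3: rhs fails.
  j=4: rhs fails.
  j=5: rhs holds; lhs holds on [0,4]. k = 5.

5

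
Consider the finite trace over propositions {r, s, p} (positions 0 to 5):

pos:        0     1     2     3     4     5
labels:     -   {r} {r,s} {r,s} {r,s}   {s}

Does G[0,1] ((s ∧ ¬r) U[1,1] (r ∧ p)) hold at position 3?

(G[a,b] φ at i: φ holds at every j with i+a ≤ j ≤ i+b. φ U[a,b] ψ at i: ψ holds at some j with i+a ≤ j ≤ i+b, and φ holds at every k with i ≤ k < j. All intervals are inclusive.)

Check ((s ∧ ¬r) U[1,1] (r ∧ p)) at every j in [3,4]:
  j=3: fails
  j=4: fails
Fails at j=3 → formula fails.

No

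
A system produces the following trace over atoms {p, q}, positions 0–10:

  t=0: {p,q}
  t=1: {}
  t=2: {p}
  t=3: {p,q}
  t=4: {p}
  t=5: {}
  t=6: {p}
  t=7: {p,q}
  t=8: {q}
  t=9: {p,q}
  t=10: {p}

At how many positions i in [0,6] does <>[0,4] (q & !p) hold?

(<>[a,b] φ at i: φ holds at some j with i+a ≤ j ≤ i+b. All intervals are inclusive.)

Evaluate at each i in [0,6]:
  i=0: ✗ (none in [0,4])
  i=1: ✗ (none in [1,5])
  i=2: ✗ (none in [2,6])
  i=3: ✗ (none in [3,7])
  i=4: ✓ (witness j=8)
  i=5: ✓ (witness j=8)
  i=6: ✓ (witness j=8)
Positions where it holds: {4, 5, 6} → 3.

3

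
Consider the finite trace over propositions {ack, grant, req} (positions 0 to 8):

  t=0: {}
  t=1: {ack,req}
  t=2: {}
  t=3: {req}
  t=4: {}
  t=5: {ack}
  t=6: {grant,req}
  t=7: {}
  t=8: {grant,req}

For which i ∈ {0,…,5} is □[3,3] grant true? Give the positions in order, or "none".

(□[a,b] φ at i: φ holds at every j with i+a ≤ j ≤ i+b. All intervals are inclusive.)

3, 5

Evaluate at each i in [0,5]:
  i=0: ✗ (fails at j=3)
  i=1: ✗ (fails at j=4)
  i=2: ✗ (fails at j=5)
  i=3: ✓ (all of [6,6])
  i=4: ✗ (fails at j=7)
  i=5: ✓ (all of [8,8])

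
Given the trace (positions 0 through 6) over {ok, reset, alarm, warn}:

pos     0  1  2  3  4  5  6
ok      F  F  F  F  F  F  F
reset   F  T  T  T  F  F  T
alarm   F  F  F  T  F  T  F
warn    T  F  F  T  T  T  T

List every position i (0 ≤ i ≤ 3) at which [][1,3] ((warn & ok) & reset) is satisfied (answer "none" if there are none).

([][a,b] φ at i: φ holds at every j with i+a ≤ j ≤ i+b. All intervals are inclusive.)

none

Evaluate at each i in [0,3]:
  i=0: ✗ (fails at j=1)
  i=1: ✗ (fails at j=2)
  i=2: ✗ (fails at j=3)
  i=3: ✗ (fails at j=4)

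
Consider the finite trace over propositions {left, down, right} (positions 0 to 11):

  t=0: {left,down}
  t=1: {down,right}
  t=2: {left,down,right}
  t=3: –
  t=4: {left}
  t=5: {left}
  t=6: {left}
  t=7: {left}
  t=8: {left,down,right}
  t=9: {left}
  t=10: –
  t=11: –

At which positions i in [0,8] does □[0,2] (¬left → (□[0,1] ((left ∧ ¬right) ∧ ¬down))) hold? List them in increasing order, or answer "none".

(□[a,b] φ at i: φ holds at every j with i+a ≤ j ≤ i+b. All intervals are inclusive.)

Evaluate at each i in [0,8]:
  i=0: ✗ (fails at j=1)
  i=1: ✗ (fails at j=1)
  i=2: ✗ (fails at j=3)
  i=3: ✗ (fails at j=3)
  i=4: ✓ (all of [4,6])
  i=5: ✓ (all of [5,7])
  i=6: ✓ (all of [6,8])
  i=7: ✓ (all of [7,9])
  i=8: ✗ (fails at j=10)

4, 5, 6, 7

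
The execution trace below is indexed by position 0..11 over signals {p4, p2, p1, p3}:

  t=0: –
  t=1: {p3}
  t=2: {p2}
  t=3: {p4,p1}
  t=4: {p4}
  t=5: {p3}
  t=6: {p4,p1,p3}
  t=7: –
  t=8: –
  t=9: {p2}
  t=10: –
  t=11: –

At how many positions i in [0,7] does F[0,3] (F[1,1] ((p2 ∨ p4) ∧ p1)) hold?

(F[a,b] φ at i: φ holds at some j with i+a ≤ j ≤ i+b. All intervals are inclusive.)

6

Evaluate at each i in [0,7]:
  i=0: ✓ (witness j=2)
  i=1: ✓ (witness j=2)
  i=2: ✓ (witness j=2)
  i=3: ✓ (witness j=5)
  i=4: ✓ (witness j=5)
  i=5: ✓ (witness j=5)
  i=6: ✗ (none in [6,9])
  i=7: ✗ (none in [7,10])
Positions where it holds: {0, 1, 2, 3, 4, 5} → 6.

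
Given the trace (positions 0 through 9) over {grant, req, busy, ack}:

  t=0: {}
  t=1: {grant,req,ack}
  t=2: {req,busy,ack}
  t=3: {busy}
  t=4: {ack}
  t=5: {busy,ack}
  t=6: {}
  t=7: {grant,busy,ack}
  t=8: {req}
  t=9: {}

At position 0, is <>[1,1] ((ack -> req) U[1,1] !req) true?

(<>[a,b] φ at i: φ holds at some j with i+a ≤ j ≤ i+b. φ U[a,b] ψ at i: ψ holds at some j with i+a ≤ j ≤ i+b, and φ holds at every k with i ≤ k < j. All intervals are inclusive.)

Check ((ack -> req) U[1,1] !req) at each j in [1,1]:
  j=1: fails
No position in the window satisfies it → formula fails.

Does not hold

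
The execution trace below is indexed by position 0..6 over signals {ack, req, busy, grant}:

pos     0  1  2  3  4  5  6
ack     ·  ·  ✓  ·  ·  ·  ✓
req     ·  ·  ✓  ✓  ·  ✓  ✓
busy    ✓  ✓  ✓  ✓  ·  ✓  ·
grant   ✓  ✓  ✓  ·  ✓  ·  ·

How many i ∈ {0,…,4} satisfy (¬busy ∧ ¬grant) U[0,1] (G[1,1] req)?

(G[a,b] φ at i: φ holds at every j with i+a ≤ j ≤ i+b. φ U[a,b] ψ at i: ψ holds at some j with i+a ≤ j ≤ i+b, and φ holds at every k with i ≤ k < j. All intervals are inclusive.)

3

Evaluate at each i in [0,4]:
  i=0: ✗ (lhs fails at k=0 before rhs at j=1)
  i=1: ✓ (rhs at j=1)
  i=2: ✓ (rhs at j=2)
  i=3: ✗ (lhs fails at k=3 before rhs at j=4)
  i=4: ✓ (rhs at j=4)
Positions where it holds: {1, 2, 4} → 3.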